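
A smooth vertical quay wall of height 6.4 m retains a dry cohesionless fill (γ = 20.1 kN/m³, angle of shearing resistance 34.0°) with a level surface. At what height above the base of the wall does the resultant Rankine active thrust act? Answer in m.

K_a = 0.2827.
The pressure distribution is triangular, so the resultant acts at H/3 above the base = 6.4/3 = 2.133 m.

2.13 m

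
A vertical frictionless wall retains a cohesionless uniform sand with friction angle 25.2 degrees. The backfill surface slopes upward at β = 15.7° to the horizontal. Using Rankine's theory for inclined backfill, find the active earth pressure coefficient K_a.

K_a = cos β · (cos β − √(cos²β − cos²φ)) / (cos β + √(cos²β − cos²φ)).
cos β = 0.9627, cos φ = 0.9048, √(cos²β − cos²φ) = 0.3287.
K_a = 0.9627 × (0.9627 − 0.3287)/(0.9627 + 0.3287) = 0.4726.

0.473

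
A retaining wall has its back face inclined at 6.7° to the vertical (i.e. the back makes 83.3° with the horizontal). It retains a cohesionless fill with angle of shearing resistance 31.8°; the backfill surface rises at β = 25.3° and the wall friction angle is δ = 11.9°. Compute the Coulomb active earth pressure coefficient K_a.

K_a = sin²(α+φ) / [sin²α · sin(α−δ) · (1 + √{sin(φ+δ)sin(φ−β) / (sin(α−δ)sin(α+β))})²].
With α = 83.3°, φ = 31.8°, δ = 11.9°, β = 25.3°: K_a = 0.5230.

0.523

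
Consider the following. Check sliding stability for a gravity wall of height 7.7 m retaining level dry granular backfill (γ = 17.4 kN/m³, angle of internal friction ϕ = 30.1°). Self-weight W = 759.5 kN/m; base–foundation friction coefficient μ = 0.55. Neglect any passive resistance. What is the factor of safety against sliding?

2.44

K_a = tan²(45° − 30.1°/2) = 0.3320.
P_a = ½K_aγH² = 0.5×0.3320×17.4×7.7² = 171.2 kN/m, acting at H/3 = 2.567 m above the base.
FS_sliding = μW / P_a = 0.55×759.5 / 171.2 = 2.439.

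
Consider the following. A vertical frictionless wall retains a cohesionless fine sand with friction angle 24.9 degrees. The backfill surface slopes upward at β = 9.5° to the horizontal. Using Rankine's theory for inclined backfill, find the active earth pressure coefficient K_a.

K_a = cos β · (cos β − √(cos²β − cos²φ)) / (cos β + √(cos²β − cos²φ)).
cos β = 0.9863, cos φ = 0.9070, √(cos²β − cos²φ) = 0.3873.
K_a = 0.9863 × (0.9863 − 0.3873)/(0.9863 + 0.3873) = 0.4301.

0.430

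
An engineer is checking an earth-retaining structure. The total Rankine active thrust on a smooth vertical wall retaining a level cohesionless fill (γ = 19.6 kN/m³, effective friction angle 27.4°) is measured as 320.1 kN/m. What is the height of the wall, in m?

K_a = 0.3697. P_a = ½ K_a γ H² ⇒ H = √(2P_a/(K_a γ)).
H = √(2×320.1/(0.3697×19.6)) = 9.400 m.

9.40 m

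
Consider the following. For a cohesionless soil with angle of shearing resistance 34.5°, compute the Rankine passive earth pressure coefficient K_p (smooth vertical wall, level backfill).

K_p = (1 + sin φ)/(1 − sin φ) = tan²(45° + 34.5°/2) = 3.613.

3.61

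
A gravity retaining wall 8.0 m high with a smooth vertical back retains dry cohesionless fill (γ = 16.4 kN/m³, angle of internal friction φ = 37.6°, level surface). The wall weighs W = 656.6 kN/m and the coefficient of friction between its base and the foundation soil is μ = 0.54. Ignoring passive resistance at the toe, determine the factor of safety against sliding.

2.79

K_a = tan²(45° − 37.6°/2) = 0.2421.
P_a = ½K_aγH² = 0.5×0.2421×16.4×8.0² = 127.1 kN/m, acting at H/3 = 2.667 m above the base.
FS_sliding = μW / P_a = 0.54×656.6 / 127.1 = 2.790.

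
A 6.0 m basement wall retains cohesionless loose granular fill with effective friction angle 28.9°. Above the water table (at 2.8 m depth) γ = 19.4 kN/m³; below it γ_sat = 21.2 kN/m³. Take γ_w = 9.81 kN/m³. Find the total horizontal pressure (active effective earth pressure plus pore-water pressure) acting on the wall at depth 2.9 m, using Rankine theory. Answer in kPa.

K_a = (1 − sin φ)/(1 + sin φ) = 0.3484.
γ' = 21.2 − 9.81 = 11.39 kN/m³.
Effective vertical stress at 2.9 m: σ'_v = 19.4×2.8 + 11.39×0.100 = 55.46 kPa.
σ'_h = K_a σ'_v = 0.3484 × 55.46 = 19.32 kPa; u = γ_w × 0.100 = 0.9810 kPa.
Total σ_h = 19.32 + 0.9810 = 20.30 kPa.

20.3 kPa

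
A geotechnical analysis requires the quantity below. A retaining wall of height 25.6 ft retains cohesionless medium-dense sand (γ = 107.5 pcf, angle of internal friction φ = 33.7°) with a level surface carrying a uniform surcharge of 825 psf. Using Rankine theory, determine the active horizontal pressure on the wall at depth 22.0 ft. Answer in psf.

913 psf

K_a = (1 − sin φ)/(1 + sin φ) = 0.2863.
σ_v = γz + q = 107.5 × 22.0 + 825 = 3190 psf.
σ_h = K_a σ_v = 0.2863 × 3190 = 913.3 psf.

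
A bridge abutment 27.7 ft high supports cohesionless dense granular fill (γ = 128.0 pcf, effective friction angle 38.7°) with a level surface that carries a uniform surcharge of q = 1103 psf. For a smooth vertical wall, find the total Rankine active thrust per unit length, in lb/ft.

18400 lb/ft

K_a = tan²(45° − φ/2) = 0.2306.
Soil triangle: ½ K_a γ H² = 0.5×0.2306×128.0×27.7² = 11320 lb/ft.
Surcharge rectangle: K_a q H = 0.2306×1103×27.7 = 7045 lb/ft.
Total = 11320 + 7045 = 18370 lb/ft.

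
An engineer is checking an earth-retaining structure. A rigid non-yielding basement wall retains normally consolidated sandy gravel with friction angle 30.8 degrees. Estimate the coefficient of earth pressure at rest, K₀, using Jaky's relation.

K₀ = 1 − sin φ' = 1 − sin 30.8° = 0.4880.

0.488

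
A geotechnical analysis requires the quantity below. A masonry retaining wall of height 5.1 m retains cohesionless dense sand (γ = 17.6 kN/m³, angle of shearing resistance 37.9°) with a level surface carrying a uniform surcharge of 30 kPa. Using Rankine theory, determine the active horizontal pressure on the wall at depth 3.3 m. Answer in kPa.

21.0 kPa

K_a = (1 − sin φ)/(1 + sin φ) = 0.2389.
σ_v = γz + q = 17.6 × 3.3 + 30 = 88.08 kPa.
σ_h = K_a σ_v = 0.2389 × 88.08 = 21.05 kPa.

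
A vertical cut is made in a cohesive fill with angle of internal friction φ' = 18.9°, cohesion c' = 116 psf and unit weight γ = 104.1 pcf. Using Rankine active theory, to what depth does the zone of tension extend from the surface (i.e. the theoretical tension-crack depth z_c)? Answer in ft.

3.12 ft

K_a = tan²(45° − 18.9°/2) = 0.5107; √K_a = 0.7146.
The active pressure is zero where K_a γ z = 2c√K_a, so z_c = 2c/(γ√K_a) = 2×116/(104.1×0.7146) = 3.119 ft.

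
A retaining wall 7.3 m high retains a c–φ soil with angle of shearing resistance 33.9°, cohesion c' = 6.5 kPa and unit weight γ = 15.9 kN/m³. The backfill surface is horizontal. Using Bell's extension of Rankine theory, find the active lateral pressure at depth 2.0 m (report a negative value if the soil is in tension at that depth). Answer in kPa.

2.10 kPa

K_a = (1 − sin φ)/(1 + sin φ) = 0.2839.
σ_a = K_a γ z − 2c√K_a = 0.2839×15.9×2.0 − 2×6.5×0.5328 = 2.101 kPa.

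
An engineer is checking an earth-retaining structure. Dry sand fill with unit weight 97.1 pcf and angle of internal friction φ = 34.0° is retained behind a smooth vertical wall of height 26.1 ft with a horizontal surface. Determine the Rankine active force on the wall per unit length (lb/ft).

9350 lb/ft

K_a = tan²(45° − φ/2) = 0.2827.
P_a = ½ K_a γ H² = 0.5 × 0.2827 × 97.1 × 26.1² = 9350 lb/ft.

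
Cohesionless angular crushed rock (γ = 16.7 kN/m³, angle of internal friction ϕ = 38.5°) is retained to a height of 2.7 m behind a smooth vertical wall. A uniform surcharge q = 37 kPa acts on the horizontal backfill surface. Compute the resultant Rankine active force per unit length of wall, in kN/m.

37.4 kN/m

K_a = tan²(45° − φ/2) = 0.2327.
Soil triangle: ½ K_a γ H² = 0.5×0.2327×16.7×2.7² = 14.16 kN/m.
Surcharge rectangle: K_a q H = 0.2327×37×2.7 = 23.24 kN/m.
Total = 14.16 + 23.24 = 37.40 kN/m.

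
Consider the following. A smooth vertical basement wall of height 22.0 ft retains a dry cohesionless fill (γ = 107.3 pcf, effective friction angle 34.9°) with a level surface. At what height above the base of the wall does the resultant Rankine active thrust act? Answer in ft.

7.33 ft

K_a = 0.2721.
The pressure distribution is triangular, so the resultant acts at H/3 above the base = 22.0/3 = 7.333 ft.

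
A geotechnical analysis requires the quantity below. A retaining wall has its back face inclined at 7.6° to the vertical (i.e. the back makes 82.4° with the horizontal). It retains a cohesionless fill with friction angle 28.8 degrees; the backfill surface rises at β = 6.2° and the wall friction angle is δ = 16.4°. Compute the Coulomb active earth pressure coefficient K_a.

0.405

K_a = sin²(α+φ) / [sin²α · sin(α−δ) · (1 + √{sin(φ+δ)sin(φ−β) / (sin(α−δ)sin(α+β))})²].
With α = 82.4°, φ = 28.8°, δ = 16.4°, β = 6.2°: K_a = 0.4050.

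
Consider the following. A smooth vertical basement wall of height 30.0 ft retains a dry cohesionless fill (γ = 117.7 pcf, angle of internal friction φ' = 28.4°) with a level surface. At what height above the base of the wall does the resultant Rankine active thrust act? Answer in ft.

K_a = 0.3554.
The pressure distribution is triangular, so the resultant acts at H/3 above the base = 30.0/3 = 10.00 ft.

10.0 ft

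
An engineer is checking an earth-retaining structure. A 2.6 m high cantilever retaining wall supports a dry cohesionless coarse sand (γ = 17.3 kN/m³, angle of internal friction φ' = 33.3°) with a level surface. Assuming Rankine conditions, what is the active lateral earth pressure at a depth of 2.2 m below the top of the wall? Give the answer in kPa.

11.1 kPa

K_a = (1 − sin φ)/(1 + sin φ) = 0.2911.
σ_h = K_a γ z = 0.2911 × 17.3 × 2.2 = 11.08 kPa.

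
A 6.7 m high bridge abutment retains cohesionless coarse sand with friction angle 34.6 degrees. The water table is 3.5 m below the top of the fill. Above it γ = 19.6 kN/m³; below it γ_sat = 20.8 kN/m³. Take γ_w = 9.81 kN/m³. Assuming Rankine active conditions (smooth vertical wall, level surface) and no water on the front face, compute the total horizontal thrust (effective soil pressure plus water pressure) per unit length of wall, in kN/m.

K_a = tan²(45° − φ/2) = 0.2756.
γ' = 20.8 − 9.81 = 10.99 kN/m³. Depth below WT = 3.2 m.
σ'_h at WT = K_a γ d_w = 18.91 kPa; at base = 18.91 + K_a γ' × 3.2 = 28.60 kPa.
P₁ (0–3.5 m) = ½×18.91×3.5 = 33.09. P₂ (3.5–6.7 m) = ½(18.91+28.60)×3.2 = 76.02.
P_w = ½ γ_w h₂² = 0.5×9.81×3.2² = 50.23. Total = 33.09+76.02+50.23 = 159.3 kN/m.

159 kN/m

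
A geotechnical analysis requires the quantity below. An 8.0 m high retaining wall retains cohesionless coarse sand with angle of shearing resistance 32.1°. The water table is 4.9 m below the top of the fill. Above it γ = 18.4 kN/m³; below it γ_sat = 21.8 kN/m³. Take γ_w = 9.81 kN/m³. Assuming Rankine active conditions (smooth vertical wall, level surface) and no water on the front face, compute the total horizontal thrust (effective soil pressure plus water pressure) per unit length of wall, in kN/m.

218 kN/m

K_a = tan²(45° − φ/2) = 0.3060.
γ' = 21.8 − 9.81 = 11.99 kN/m³. Depth below WT = 3.1 m.
σ'_h at WT = K_a γ d_w = 27.59 kPa; at base = 27.59 + K_a γ' × 3.1 = 38.96 kPa.
P₁ (0–4.9 m) = ½×27.59×4.9 = 67.59. P₂ (4.9–8.0 m) = ½(27.59+38.96)×3.1 = 103.2.
P_w = ½ γ_w h₂² = 0.5×9.81×3.1² = 47.14. Total = 67.59+103.2+47.14 = 217.9 kN/m.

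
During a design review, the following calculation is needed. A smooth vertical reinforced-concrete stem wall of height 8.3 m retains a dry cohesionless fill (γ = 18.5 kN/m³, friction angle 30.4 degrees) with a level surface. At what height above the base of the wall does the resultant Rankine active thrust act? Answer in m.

2.77 m

K_a = 0.3280.
The pressure distribution is triangular, so the resultant acts at H/3 above the base = 8.3/3 = 2.767 m.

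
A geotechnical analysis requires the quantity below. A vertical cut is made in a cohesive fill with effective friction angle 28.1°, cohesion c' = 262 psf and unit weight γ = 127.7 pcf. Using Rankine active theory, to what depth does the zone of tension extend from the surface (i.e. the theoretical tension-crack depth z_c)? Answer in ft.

K_a = tan²(45° − 28.1°/2) = 0.3596; √K_a = 0.5997.
The active pressure is zero where K_a γ z = 2c√K_a, so z_c = 2c/(γ√K_a) = 2×262/(127.7×0.5997) = 6.843 ft.

6.84 ft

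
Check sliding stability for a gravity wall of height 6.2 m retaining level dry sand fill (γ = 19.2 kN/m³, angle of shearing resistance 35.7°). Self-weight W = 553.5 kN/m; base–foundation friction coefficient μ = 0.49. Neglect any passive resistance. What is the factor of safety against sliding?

2.79

K_a = tan²(45° − 35.7°/2) = 0.2630.
P_a = ½K_aγH² = 0.5×0.2630×19.2×6.2² = 97.05 kN/m, acting at H/3 = 2.067 m above the base.
FS_sliding = μW / P_a = 0.49×553.5 / 97.05 = 2.795.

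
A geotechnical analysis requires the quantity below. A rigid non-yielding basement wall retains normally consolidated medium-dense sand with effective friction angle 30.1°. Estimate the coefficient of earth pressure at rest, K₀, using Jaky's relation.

0.498

K₀ = 1 − sin φ' = 1 − sin 30.1° = 0.4985.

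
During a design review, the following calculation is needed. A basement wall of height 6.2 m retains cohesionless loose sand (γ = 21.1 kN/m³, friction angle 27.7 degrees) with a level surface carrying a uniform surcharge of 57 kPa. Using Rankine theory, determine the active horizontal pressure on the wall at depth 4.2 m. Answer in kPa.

K_a = (1 − sin φ)/(1 + sin φ) = 0.3653.
σ_v = γz + q = 21.1 × 4.2 + 57 = 145.6 kPa.
σ_h = K_a σ_v = 0.3653 × 145.6 = 53.20 kPa.

53.2 kPa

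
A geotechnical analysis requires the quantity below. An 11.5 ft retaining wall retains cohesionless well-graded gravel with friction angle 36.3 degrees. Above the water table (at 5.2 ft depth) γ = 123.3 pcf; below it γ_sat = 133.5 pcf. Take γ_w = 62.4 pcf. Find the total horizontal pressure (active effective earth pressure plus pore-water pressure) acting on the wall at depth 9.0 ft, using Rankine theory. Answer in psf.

471 psf

K_a = (1 − sin φ)/(1 + sin φ) = 0.2563.
γ' = 133.5 − 62.4 = 71.10 pcf.
Effective vertical stress at 9.0 ft: σ'_v = 123.3×5.2 + 71.10×3.80 = 911.3 psf.
σ'_h = K_a σ'_v = 0.2563 × 911.3 = 233.6 psf; u = γ_w × 3.80 = 237.1 psf.
Total σ_h = 233.6 + 237.1 = 470.7 psf.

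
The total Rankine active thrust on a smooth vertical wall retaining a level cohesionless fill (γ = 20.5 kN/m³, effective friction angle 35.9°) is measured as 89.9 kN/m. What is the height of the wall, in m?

5.80 m

K_a = 0.2607. P_a = ½ K_a γ H² ⇒ H = √(2P_a/(K_a γ)).
H = √(2×89.9/(0.2607×20.5)) = 5.800 m.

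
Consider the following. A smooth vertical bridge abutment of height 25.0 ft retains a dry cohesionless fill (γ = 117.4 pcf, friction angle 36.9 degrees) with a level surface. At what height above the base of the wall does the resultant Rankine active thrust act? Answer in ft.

K_a = 0.2497.
The pressure distribution is triangular, so the resultant acts at H/3 above the base = 25.0/3 = 8.333 ft.

8.33 ft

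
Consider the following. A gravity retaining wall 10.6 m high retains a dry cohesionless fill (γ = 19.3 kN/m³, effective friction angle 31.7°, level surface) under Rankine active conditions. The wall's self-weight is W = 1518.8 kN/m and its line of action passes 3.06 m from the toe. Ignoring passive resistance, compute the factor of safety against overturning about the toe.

K_a = tan²(45° − 31.7°/2) = 0.3111.
P_a = ½K_aγH² = 0.5×0.3111×19.3×10.6² = 337.3 kN/m, acting at H/3 = 3.533 m above the base.
Overturning moment M_o = P_a × H/3 = 337.3 × 3.533 = 1192.
Resisting moment M_r = W × 3.06 = 1518.8 × 3.06 = 4648.
FS_overturning = M_r/M_o = 4648/1192 = 3.900.

3.90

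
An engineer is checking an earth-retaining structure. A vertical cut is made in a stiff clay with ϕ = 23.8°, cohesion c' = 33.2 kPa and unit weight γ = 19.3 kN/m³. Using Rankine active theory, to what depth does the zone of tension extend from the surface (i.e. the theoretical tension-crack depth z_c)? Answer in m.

K_a = tan²(45° − 23.8°/2) = 0.4250; √K_a = 0.6519.
The active pressure is zero where K_a γ z = 2c√K_a, so z_c = 2c/(γ√K_a) = 2×33.2/(19.3×0.6519) = 5.278 m.

5.28 m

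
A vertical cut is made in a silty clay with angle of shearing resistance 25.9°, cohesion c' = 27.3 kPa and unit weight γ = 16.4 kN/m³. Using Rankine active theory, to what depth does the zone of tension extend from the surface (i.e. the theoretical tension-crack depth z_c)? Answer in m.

5.32 m

K_a = tan²(45° − 25.9°/2) = 0.3920; √K_a = 0.6261.
The active pressure is zero where K_a γ z = 2c√K_a, so z_c = 2c/(γ√K_a) = 2×27.3/(16.4×0.6261) = 5.318 m.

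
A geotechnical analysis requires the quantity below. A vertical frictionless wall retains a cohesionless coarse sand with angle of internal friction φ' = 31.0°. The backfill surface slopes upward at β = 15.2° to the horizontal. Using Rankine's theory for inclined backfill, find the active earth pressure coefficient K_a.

0.357

K_a = cos β · (cos β − √(cos²β − cos²φ)) / (cos β + √(cos²β − cos²φ)).
cos β = 0.9650, cos φ = 0.8572, √(cos²β − cos²φ) = 0.4433.
K_a = 0.9650 × (0.9650 − 0.4433)/(0.9650 + 0.4433) = 0.3575.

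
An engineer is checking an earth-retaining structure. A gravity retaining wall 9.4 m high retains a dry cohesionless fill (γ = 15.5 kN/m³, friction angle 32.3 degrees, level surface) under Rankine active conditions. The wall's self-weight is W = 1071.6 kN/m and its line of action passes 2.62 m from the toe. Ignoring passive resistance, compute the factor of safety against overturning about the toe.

K_a = tan²(45° − 32.3°/2) = 0.3035.
P_a = ½K_aγH² = 0.5×0.3035×15.5×9.4² = 207.8 kN/m, acting at H/3 = 3.133 m above the base.
Overturning moment M_o = P_a × H/3 = 207.8 × 3.133 = 651.2.
Resisting moment M_r = W × 2.62 = 1071.6 × 2.62 = 2808.
FS_overturning = M_r/M_o = 2808/651.2 = 4.312.

4.31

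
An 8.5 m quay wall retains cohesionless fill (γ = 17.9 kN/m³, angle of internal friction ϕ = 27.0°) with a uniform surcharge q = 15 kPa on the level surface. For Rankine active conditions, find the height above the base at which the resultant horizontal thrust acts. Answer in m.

3.07 m

K_a = 0.3755.
Triangular part P₁ = ½K_aγH² = 242.8 at H/3 = 2.833 m; rectangular part P₂ = K_a q H = 47.88 at H/2 = 4.250 m.
ȳ = (P₁·2.833 + P₂·4.250)/(P₁+P₂) = 3.067 m.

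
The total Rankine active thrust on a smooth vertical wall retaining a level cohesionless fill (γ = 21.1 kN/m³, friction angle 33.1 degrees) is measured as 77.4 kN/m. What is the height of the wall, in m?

5.00 m

K_a = 0.2936. P_a = ½ K_a γ H² ⇒ H = √(2P_a/(K_a γ)).
H = √(2×77.4/(0.2936×21.1)) = 4.999 m.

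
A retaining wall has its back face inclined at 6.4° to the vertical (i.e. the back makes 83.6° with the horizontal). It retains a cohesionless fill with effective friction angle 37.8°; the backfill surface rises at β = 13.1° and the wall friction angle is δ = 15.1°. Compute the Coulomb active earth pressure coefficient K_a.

0.310

K_a = sin²(α+φ) / [sin²α · sin(α−δ) · (1 + √{sin(φ+δ)sin(φ−β) / (sin(α−δ)sin(α+β))})²].
With α = 83.6°, φ = 37.8°, δ = 15.1°, β = 13.1°: K_a = 0.3095.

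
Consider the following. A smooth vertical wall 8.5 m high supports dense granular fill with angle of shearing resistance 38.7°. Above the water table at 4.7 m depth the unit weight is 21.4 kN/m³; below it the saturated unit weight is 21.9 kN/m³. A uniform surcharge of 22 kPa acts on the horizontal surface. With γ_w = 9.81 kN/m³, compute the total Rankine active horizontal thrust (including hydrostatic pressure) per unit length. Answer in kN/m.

277 kN/m

K_a = tan²(45° − φ/2) = 0.2306.
γ' = 21.9 − 9.81 = 12.09 kN/m³. h₂ = H − d_w = 3.8 m.
σ'_h: at surface K_a·q = 5.073; at WT K_a(q+γd_w) = 28.27; at base K_a(q+γd_w+γ'h₂) = 38.86 kPa.
P₁ = ½(5.073+28.27)×4.7 = 78.34; P₂ = ½(28.27+38.86)×3.8 = 127.5; P_w = ½γ_w h₂² = 70.83.
Total = 78.34+127.5+70.83 = 276.7 kN/m.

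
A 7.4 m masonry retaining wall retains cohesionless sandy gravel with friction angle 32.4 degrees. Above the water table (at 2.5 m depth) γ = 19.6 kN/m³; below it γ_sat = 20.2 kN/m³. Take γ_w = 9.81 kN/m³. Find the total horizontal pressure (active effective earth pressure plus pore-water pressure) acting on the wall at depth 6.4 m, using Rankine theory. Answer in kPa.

65.3 kPa

K_a = (1 − sin φ)/(1 + sin φ) = 0.3022.
γ' = 20.2 − 9.81 = 10.39 kN/m³.
Effective vertical stress at 6.4 m: σ'_v = 19.6×2.5 + 10.39×3.90 = 89.52 kPa.
σ'_h = K_a σ'_v = 0.3022 × 89.52 = 27.06 kPa; u = γ_w × 3.90 = 38.26 kPa.
Total σ_h = 27.06 + 38.26 = 65.31 kPa.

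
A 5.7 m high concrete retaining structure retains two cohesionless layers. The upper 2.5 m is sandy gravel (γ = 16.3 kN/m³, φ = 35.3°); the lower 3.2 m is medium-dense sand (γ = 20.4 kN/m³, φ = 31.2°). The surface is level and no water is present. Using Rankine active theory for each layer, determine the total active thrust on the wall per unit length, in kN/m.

88.2 kN/m

K_a1 = tan²(45°−35.3°/2) = 0.2675; K_a2 = tan²(45°−31.2°/2) = 0.3175.
Layer 1: σ at base = K_a1 γ₁ h₁ = 10.90 kPa; P₁ = ½×10.90×2.5 = 13.63.
Layer 2: σ_v at top = γ₁h₁ = 40.75; σ_h top = K_a2×40.75 = 12.94; σ_h base = K_a2×(40.75+20.4×3.2) = 33.66.
P₂ = ½(12.94+33.66)×3.2 = 74.56. Total P_a = 13.63+74.56 = 88.19 kN/m.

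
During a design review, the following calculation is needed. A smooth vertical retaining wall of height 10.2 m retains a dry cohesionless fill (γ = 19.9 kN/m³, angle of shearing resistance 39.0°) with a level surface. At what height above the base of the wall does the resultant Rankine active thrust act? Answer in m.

K_a = 0.2275.
The pressure distribution is triangular, so the resultant acts at H/3 above the base = 10.2/3 = 3.400 m.

3.40 m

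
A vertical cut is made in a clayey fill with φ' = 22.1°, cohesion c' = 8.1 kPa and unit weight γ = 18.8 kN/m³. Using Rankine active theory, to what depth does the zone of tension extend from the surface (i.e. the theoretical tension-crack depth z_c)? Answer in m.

K_a = tan²(45° − 22.1°/2) = 0.4533; √K_a = 0.6732.
The active pressure is zero where K_a γ z = 2c√K_a, so z_c = 2c/(γ√K_a) = 2×8.1/(18.8×0.6732) = 1.280 m.

1.28 m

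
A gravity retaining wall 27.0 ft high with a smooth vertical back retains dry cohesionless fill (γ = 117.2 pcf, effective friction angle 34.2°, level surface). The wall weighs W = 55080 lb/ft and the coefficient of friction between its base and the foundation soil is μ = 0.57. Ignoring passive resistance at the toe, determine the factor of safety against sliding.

2.62

K_a = tan²(45° − 34.2°/2) = 0.2803.
P_a = ½K_aγH² = 0.5×0.2803×117.2×27.0² = 11980 lb/ft, acting at H/3 = 9.000 ft above the base.
FS_sliding = μW / P_a = 0.57×55080 / 11980 = 2.622.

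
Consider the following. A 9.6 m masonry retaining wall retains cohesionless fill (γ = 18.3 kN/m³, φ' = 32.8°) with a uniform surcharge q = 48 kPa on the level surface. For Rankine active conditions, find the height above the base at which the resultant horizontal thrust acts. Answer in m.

3.77 m

K_a = 0.2973.
Triangular part P₁ = ½K_aγH² = 250.7 at H/3 = 3.200 m; rectangular part P₂ = K_a q H = 137.0 at H/2 = 4.800 m.
ȳ = (P₁·3.200 + P₂·4.800)/(P₁+P₂) = 3.765 m.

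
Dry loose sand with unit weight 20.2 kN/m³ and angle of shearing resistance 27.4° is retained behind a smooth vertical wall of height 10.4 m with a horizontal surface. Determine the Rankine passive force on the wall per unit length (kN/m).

2960 kN/m

K_p = tan²(45° + φ/2) = 2.705.
P_p = ½ K_p γ H² = 0.5 × 2.705 × 20.2 × 10.4² = 2955 kN/m.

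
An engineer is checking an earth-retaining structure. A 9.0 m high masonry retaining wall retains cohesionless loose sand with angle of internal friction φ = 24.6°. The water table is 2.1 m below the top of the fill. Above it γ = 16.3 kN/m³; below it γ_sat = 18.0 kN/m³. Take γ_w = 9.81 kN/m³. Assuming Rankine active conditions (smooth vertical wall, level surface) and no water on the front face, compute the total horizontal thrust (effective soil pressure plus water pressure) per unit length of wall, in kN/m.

426 kN/m

K_a = tan²(45° − φ/2) = 0.4121.
γ' = 18.0 − 9.81 = 8.190 kN/m³. Depth below WT = 6.9 m.
σ'_h at WT = K_a γ d_w = 14.11 kPa; at base = 14.11 + K_a γ' × 6.9 = 37.40 kPa.
P₁ (0–2.1 m) = ½×14.11×2.1 = 14.81. P₂ (2.1–9.0 m) = ½(14.11+37.40)×6.9 = 177.7.
P_w = ½ γ_w h₂² = 0.5×9.81×6.9² = 233.5. Total = 14.81+177.7+233.5 = 426.0 kN/m.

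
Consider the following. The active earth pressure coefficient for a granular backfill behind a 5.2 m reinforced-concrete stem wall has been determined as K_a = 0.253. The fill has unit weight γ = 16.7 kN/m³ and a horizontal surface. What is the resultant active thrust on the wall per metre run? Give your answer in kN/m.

57.1 kN/m

P = ½ K_a γ H² = 0.5 × 0.253 × 16.7 × 5.2² = 57.12 kN/m.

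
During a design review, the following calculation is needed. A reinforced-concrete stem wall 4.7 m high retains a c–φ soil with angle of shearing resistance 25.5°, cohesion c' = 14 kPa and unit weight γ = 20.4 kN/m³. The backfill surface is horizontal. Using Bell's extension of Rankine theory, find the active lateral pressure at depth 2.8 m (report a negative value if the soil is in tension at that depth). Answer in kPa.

5.07 kPa

K_a = (1 − sin φ)/(1 + sin φ) = 0.3981.
σ_a = K_a γ z − 2c√K_a = 0.3981×20.4×2.8 − 2×14×0.6310 = 5.073 kPa.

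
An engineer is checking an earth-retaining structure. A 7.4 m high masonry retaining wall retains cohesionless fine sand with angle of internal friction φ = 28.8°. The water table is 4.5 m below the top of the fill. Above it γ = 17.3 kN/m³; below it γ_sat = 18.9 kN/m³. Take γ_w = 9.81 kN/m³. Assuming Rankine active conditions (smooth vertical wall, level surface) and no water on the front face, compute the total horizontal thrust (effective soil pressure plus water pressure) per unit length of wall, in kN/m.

195 kN/m

K_a = tan²(45° − φ/2) = 0.3498.
γ' = 18.9 − 9.81 = 9.090 kN/m³. Depth below WT = 2.9 m.
σ'_h at WT = K_a γ d_w = 27.23 kPa; at base = 27.23 + K_a γ' × 2.9 = 36.45 kPa.
P₁ (0–4.5 m) = ½×27.23×4.5 = 61.26. P₂ (4.5–7.4 m) = ½(27.23+36.45)×2.9 = 92.33.
P_w = ½ γ_w h₂² = 0.5×9.81×2.9² = 41.25. Total = 61.26+92.33+41.25 = 194.8 kN/m.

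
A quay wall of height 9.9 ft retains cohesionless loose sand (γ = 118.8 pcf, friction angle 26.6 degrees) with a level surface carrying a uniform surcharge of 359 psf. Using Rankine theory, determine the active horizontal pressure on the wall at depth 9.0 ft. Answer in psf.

545 psf

K_a = (1 − sin φ)/(1 + sin φ) = 0.3814.
σ_v = γz + q = 118.8 × 9.0 + 359 = 1428 psf.
σ_h = K_a σ_v = 0.3814 × 1428 = 544.8 psf.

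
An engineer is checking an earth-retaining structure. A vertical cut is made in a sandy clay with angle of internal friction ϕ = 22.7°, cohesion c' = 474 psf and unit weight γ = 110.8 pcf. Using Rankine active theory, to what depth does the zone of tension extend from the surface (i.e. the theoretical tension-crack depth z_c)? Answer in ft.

12.9 ft

K_a = tan²(45° − 22.7°/2) = 0.4431; √K_a = 0.6657.
The active pressure is zero where K_a γ z = 2c√K_a, so z_c = 2c/(γ√K_a) = 2×474/(110.8×0.6657) = 12.85 ft.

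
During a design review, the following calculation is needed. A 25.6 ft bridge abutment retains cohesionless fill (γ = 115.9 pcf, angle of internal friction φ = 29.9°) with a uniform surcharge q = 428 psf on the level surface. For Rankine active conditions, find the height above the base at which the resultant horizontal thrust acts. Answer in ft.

9.49 ft

K_a = 0.3347.
Triangular part P₁ = ½K_aγH² = 12710 at H/3 = 8.533 ft; rectangular part P₂ = K_a q H = 3667 at H/2 = 12.80 ft.
ȳ = (P₁·8.533 + P₂·12.80)/(P₁+P₂) = 9.489 ft.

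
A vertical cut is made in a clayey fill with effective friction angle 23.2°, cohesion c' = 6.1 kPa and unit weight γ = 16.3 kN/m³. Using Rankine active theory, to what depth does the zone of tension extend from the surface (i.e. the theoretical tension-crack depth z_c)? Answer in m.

1.14 m

K_a = tan²(45° − 23.2°/2) = 0.4348; √K_a = 0.6594.
The active pressure is zero where K_a γ z = 2c√K_a, so z_c = 2c/(γ√K_a) = 2×6.1/(16.3×0.6594) = 1.135 m.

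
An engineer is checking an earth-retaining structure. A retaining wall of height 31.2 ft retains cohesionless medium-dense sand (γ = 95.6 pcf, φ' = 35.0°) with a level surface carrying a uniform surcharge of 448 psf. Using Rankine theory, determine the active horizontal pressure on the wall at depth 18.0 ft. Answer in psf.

588 psf

K_a = (1 − sin φ)/(1 + sin φ) = 0.2710.
σ_v = γz + q = 95.6 × 18.0 + 448 = 2169 psf.
σ_h = K_a σ_v = 0.2710 × 2169 = 587.7 psf.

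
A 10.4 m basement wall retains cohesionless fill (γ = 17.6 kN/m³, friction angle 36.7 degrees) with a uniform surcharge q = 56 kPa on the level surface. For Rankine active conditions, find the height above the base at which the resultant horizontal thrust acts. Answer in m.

4.12 m

K_a = 0.2519.
Triangular part P₁ = ½K_aγH² = 239.7 at H/3 = 3.467 m; rectangular part P₂ = K_a q H = 146.7 at H/2 = 5.200 m.
ȳ = (P₁·3.467 + P₂·5.200)/(P₁+P₂) = 4.125 m.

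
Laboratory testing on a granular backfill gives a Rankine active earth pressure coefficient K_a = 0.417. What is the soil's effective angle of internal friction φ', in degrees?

24.3°

K_a = tan²(45° − φ/2) ⇒ 45° − φ/2 = arctan(√0.417) = 32.85°.
φ = 2(45° − 32.85°) = 24.29°.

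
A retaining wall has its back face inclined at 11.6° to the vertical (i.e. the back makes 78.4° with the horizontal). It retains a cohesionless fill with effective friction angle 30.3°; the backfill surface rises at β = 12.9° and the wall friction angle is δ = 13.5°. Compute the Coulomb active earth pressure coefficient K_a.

0.473

K_a = sin²(α+φ) / [sin²α · sin(α−δ) · (1 + √{sin(φ+δ)sin(φ−β) / (sin(α−δ)sin(α+β))})²].
With α = 78.4°, φ = 30.3°, δ = 13.5°, β = 12.9°: K_a = 0.4726.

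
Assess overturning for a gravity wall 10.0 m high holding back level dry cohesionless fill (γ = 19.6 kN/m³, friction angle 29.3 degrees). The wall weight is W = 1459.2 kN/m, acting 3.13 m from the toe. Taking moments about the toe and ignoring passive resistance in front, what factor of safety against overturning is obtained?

K_a = tan²(45° − 29.3°/2) = 0.3428.
P_a = ½K_aγH² = 0.5×0.3428×19.6×10.0² = 336.0 kN/m, acting at H/3 = 3.333 m above the base.
Overturning moment M_o = P_a × H/3 = 336.0 × 3.333 = 1120.
Resisting moment M_r = W × 3.13 = 1459.2 × 3.13 = 4567.
FS_overturning = M_r/M_o = 4567/1120 = 4.078.

4.08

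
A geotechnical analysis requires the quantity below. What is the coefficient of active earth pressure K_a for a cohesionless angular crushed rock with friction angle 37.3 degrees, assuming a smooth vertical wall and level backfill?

K_a = tan²(45° − φ/2) = tan²(26.35°) = 0.2453.

0.245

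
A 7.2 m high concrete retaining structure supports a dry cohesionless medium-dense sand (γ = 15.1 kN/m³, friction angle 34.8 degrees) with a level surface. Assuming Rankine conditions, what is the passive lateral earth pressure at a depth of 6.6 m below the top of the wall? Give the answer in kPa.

365 kPa

K_p = (1 + sin φ)/(1 − sin φ) = 3.659.
σ_h = K_p γ z = 3.659 × 15.1 × 6.6 = 364.6 kPa.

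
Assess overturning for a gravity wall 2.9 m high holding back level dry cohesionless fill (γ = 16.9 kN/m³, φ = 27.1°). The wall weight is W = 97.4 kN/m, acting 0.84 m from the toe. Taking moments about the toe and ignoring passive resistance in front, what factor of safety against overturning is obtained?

3.18

K_a = tan²(45° − 27.1°/2) = 0.3741.
P_a = ½K_aγH² = 0.5×0.3741×16.9×2.9² = 26.58 kN/m, acting at H/3 = 0.9667 m above the base.
Overturning moment M_o = P_a × H/3 = 26.58 × 0.9667 = 25.70.
Resisting moment M_r = W × 0.84 = 97.4 × 0.84 = 81.82.
FS_overturning = M_r/M_o = 81.82/25.70 = 3.184.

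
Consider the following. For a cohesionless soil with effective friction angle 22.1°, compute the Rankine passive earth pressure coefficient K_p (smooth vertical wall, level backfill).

K_p = (1 + sin φ)/(1 − sin φ) = tan²(45° + 22.1°/2) = 2.206.

2.21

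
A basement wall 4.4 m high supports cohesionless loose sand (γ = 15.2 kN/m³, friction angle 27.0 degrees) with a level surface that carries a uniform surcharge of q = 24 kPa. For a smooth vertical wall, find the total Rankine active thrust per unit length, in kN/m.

94.9 kN/m

K_a = tan²(45° − φ/2) = 0.3755.
Soil triangle: ½ K_a γ H² = 0.5×0.3755×15.2×4.4² = 55.25 kN/m.
Surcharge rectangle: K_a q H = 0.3755×24×4.4 = 39.66 kN/m.
Total = 55.25 + 39.66 = 94.91 kN/m.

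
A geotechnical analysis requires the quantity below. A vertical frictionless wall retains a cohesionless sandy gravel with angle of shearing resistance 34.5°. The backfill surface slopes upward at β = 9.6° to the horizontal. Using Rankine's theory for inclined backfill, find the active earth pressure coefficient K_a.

K_a = cos β · (cos β − √(cos²β − cos²φ)) / (cos β + √(cos²β − cos²φ)).
cos β = 0.9860, cos φ = 0.8241, √(cos²β − cos²φ) = 0.5413.
K_a = 0.9860 × (0.9860 − 0.5413)/(0.9860 + 0.5413) = 0.2871.

0.287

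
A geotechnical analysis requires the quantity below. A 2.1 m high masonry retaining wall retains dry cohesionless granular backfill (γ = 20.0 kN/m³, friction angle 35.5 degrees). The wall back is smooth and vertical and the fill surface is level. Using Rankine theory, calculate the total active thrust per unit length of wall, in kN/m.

11.7 kN/m

K_a = tan²(45° − φ/2) = 0.2653.
P_a = ½ K_a γ H² = 0.5 × 0.2653 × 20.0 × 2.1² = 11.70 kN/m.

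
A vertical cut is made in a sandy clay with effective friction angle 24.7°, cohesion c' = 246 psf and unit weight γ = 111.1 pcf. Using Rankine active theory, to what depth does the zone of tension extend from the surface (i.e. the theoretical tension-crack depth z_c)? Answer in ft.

6.91 ft

K_a = tan²(45° − 24.7°/2) = 0.4106; √K_a = 0.6408.
The active pressure is zero where K_a γ z = 2c√K_a, so z_c = 2c/(γ√K_a) = 2×246/(111.1×0.6408) = 6.911 ft.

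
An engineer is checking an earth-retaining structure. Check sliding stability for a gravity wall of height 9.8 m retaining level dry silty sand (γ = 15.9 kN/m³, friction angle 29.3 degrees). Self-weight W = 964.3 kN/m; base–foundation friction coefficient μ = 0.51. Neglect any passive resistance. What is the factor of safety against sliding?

K_a = tan²(45° − 29.3°/2) = 0.3428.
P_a = ½K_aγH² = 0.5×0.3428×15.9×9.8² = 261.8 kN/m, acting at H/3 = 3.267 m above the base.
FS_sliding = μW / P_a = 0.51×964.3 / 261.8 = 1.879.

1.88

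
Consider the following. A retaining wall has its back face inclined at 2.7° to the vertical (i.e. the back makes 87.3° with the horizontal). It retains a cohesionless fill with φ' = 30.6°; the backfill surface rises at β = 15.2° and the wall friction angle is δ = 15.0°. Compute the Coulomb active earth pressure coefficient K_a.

0.390

K_a = sin²(α+φ) / [sin²α · sin(α−δ) · (1 + √{sin(φ+δ)sin(φ−β) / (sin(α−δ)sin(α+β))})²].
With α = 87.3°, φ = 30.6°, δ = 15.0°, β = 15.2°: K_a = 0.3899.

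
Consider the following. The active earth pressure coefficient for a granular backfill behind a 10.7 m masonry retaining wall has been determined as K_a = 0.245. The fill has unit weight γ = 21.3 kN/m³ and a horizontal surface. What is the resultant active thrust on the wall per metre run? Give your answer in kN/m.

299 kN/m

P = ½ K_a γ H² = 0.5 × 0.245 × 21.3 × 10.7² = 298.7 kN/m.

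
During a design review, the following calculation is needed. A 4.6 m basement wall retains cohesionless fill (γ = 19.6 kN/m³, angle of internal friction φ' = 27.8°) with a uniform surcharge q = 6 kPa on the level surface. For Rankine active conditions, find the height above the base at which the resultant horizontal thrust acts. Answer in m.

K_a = 0.3639.
Triangular part P₁ = ½K_aγH² = 75.46 at H/3 = 1.533 m; rectangular part P₂ = K_a q H = 10.04 at H/2 = 2.300 m.
ȳ = (P₁·1.533 + P₂·2.300)/(P₁+P₂) = 1.623 m.

1.62 m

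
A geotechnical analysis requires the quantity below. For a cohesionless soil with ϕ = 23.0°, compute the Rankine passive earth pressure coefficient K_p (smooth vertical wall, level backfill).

K_p = (1 + sin φ)/(1 − sin φ) = tan²(45° + 23.0°/2) = 2.283.

2.28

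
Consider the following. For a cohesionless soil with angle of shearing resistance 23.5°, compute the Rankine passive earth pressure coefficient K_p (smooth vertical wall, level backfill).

K_p = (1 + sin φ)/(1 − sin φ) = tan²(45° + 23.5°/2) = 2.326.

2.33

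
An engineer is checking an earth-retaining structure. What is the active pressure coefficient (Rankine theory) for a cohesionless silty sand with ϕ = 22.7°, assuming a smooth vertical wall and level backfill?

K_a = (1 − sin φ)/(1 + sin φ) = (1 − sin 22.7°)/(1 + sin 22.7°) = 0.4431.

0.443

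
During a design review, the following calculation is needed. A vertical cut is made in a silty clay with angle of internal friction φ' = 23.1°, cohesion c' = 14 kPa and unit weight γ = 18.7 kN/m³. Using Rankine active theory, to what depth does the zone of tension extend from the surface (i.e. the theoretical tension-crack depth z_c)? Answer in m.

2.27 m

K_a = tan²(45° − 23.1°/2) = 0.4364; √K_a = 0.6606.
The active pressure is zero where K_a γ z = 2c√K_a, so z_c = 2c/(γ√K_a) = 2×14/(18.7×0.6606) = 2.267 m.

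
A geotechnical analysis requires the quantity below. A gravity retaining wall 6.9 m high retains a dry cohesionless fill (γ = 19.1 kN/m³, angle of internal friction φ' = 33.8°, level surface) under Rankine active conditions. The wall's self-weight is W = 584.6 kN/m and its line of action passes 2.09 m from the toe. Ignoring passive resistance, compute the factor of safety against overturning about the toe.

4.10

K_a = tan²(45° − 33.8°/2) = 0.2851.
P_a = ½K_aγH² = 0.5×0.2851×19.1×6.9² = 129.6 kN/m, acting at H/3 = 2.300 m above the base.
Overturning moment M_o = P_a × H/3 = 129.6 × 2.300 = 298.1.
Resisting moment M_r = W × 2.09 = 584.6 × 2.09 = 1222.
FS_overturning = M_r/M_o = 1222/298.1 = 4.098.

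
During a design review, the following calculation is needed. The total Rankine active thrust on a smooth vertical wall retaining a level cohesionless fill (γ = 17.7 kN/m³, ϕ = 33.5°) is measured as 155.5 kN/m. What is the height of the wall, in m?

K_a = 0.2887. P_a = ½ K_a γ H² ⇒ H = √(2P_a/(K_a γ)).
H = √(2×155.5/(0.2887×17.7)) = 7.801 m.

7.80 m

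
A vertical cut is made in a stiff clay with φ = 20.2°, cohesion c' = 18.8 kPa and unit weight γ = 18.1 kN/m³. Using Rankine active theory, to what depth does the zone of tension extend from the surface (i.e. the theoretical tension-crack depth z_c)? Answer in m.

K_a = tan²(45° − 20.2°/2) = 0.4867; √K_a = 0.6976.
The active pressure is zero where K_a γ z = 2c√K_a, so z_c = 2c/(γ√K_a) = 2×18.8/(18.1×0.6976) = 2.978 m.

2.98 m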